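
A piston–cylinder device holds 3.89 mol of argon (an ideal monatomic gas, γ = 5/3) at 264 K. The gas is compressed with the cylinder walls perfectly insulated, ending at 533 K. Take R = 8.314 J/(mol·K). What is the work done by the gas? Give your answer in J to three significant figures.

W ≈ -13000 J

Adiabatic ⇒ Q = 0, so W_by = −ΔU = nCᵥ(T₁ − T₂).
Cᵥ = 3R/2 = 12.47 J/(mol·K).
W = (3.89)(12.47)(264 − 533) = -13050 J.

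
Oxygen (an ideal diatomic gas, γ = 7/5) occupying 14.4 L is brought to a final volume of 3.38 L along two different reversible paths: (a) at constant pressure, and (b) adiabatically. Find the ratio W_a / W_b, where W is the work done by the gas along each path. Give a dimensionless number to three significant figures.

W_a / W_b ≈ 0.390

Path (a) isobaric: W = P₁(V₂ − V₁) → W_a/(P₁V₁) = -0.7653.
Path (b) adiabatic: W = P₁V₁(1 − (V₁/V₂)^(γ−1))/(γ−1) → W_b/(P₁V₁) = -1.964.
W_a / W_b = -0.7653 / -1.964 = 0.3897.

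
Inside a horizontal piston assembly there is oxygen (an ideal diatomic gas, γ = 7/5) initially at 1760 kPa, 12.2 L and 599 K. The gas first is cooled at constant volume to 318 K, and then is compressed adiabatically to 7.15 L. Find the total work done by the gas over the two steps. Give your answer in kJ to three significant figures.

Step 1 (isochoric): W = 0 (constant volume).
After step 1: P = 934.4 kPa (V unchanged).
Step 2 (adiabatic): W = (P₁V₁ − P₂V₂)/(γ−1) = (11399 − 14115)/0.4 = -6791 J.
W_total = 0 − 6791 = -6791 J.

W_total ≈ -6.79 kJ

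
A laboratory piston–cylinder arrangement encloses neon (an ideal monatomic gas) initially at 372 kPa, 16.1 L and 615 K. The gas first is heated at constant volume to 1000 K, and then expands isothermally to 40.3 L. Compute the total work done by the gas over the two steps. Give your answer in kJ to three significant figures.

Step 1 (isochoric): W = 0 (constant volume).
After step 1: P = 604.9 kPa (V unchanged).
Step 2 (isothermal): W = P₁V₁ ln(V₂/V₁) = (9739) ln(40.3/16.1) = 8935 J.
W_total = 0 + 8935 = 8935 J.

W_total ≈ 8.94 kJ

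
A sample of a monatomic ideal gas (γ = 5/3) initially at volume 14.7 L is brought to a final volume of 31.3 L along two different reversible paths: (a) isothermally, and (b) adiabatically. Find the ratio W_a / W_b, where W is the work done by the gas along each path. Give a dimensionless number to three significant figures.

Path (a) isothermal: W = P₁V₁ ln(V₂/V₁) → W_a/(P₁V₁) = 0.7558.
Path (b) adiabatic: W = P₁V₁(1 − (V₁/V₂)^(γ−1))/(γ−1) → W_b/(P₁V₁) = 0.5937.
W_a / W_b = 0.7558 / 0.5937 = 1.273.

W_a / W_b ≈ 1.27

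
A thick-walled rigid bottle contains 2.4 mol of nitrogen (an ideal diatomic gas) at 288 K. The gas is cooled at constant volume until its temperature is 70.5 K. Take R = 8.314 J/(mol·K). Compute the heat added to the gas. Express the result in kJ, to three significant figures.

Constant volume ⇒ W = 0, so Q = ΔU = nCᵥΔT with Cᵥ = 5R/2 = 20.79 J/(mol·K).
ΔU = (2.4)(20.79)(70.5 − 288) = -10850 J.

Q ≈ -10.8 kJ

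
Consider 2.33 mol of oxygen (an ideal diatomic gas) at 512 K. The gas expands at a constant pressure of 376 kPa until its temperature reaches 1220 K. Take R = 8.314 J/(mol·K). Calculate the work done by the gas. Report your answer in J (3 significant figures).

W ≈ 13700 J

Isobaric: W = P ΔV = nR ΔT.
W = (2.33)(8.314)(1220 − 512) = 13715 J.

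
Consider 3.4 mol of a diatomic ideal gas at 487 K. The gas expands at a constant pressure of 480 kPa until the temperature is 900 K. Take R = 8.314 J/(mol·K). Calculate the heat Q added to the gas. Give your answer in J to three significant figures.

Q ≈ 40900 J

Isobaric: W = nRΔT = (3.4)(8.314)(413) = 11675 J.
ΔU = nCᵥΔT with Cᵥ = 5R/2: ΔU = (3.4)(20.79)(413) = 29186 J.
Q = ΔU + W = 29186 + 11675 = 40861 J.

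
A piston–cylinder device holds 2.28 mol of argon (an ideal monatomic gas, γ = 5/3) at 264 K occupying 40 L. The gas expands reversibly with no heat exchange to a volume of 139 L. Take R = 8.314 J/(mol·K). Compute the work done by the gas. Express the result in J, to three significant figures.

W ≈ 4230 J

Adiabatic: TV^(γ−1) = const with γ = 5/3.
T₂ = T₁ (V₁/V₂)^(γ−1) = 264 × (40/139)^0.667 = 264 × 0.4359 = 115.1 K.
W_by = nCᵥ(T₁ − T₂) = (2.28)(12.47)(264 − 115.1) = 4235 J.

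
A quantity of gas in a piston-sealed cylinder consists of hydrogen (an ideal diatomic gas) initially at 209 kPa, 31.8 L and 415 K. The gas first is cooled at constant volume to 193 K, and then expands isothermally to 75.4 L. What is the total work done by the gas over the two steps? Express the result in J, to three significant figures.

Step 1 (isochoric): W = 0 (constant volume).
After step 1: P = 97.2 kPa (V unchanged).
Step 2 (isothermal): W = P₁V₁ ln(V₂/V₁) = (3091) ln(75.4/31.8) = 2668 J.
W_total = 0 + 2668 = 2668 J.

W_total ≈ 2670 J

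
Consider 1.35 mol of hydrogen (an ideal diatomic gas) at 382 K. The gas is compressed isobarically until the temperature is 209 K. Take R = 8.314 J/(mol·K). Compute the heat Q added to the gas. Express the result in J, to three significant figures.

Isobaric: W = nRΔT = (1.35)(8.314)(-173) = -1942 J.
ΔU = nCᵥΔT with Cᵥ = 5R/2: ΔU = (1.35)(20.79)(-173) = -4854 J.
Q = ΔU + W = -4854 − 1942 = -6796 J.

Q ≈ -6800 J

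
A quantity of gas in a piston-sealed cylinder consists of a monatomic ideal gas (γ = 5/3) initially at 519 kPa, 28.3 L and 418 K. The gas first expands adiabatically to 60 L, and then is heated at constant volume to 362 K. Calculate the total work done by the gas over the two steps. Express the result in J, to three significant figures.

W_total ≈ 8680 J

Step 1 (adiabatic): W = (P₁V₁ − P₂V₂)/(γ−1) = (14688 − 8900)/0.667 = 8682 J.
Step 2 (isochoric): W = 0 (constant volume).
W_total = 8682 + 0 = 8682 J.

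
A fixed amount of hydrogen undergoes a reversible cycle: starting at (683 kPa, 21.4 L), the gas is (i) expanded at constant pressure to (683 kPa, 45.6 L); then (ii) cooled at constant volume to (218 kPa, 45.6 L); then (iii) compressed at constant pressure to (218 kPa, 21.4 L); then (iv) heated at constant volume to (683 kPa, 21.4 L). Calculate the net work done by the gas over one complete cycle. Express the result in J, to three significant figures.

Constant-volume legs do no work.
W(i) = (683)(45.6 − 21.4) = 16529 J; W(iii) = (218)(21.4 − 45.6) = -5276 J.
W_net = 16529 − 5276 = 11253 J (the clockwise enclosed area).

W_net ≈ 11300 J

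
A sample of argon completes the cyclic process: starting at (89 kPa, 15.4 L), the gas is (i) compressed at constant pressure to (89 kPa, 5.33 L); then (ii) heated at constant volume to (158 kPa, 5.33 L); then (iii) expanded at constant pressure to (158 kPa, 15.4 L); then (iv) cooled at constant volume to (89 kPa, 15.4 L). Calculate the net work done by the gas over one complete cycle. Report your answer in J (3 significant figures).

W_net ≈ 695 J

Constant-volume legs do no work.
W(i) = (89)(5.33 − 15.4) = -896.2 J; W(iii) = (158)(15.4 − 5.33) = 1591 J.
W_net = -896.2 + 1591 = 694.8 J (the clockwise enclosed area).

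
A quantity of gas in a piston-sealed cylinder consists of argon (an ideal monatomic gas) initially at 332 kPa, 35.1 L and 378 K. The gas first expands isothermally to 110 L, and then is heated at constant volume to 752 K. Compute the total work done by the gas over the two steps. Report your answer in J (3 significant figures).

Step 1 (isothermal): W = P₁V₁ ln(V₂/V₁) = (11653) ln(110/35.1) = 13311 J.
Step 2 (isochoric): W = 0 (constant volume).
W_total = 13311 + 0 = 13311 J.

W_total ≈ 13300 J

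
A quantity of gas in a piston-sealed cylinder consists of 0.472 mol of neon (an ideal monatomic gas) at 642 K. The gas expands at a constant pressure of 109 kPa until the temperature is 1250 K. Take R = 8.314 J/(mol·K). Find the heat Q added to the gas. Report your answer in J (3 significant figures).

Isobaric: W = nRΔT = (0.472)(8.314)(608) = 2386 J.
ΔU = nCᵥΔT with Cᵥ = 3R/2: ΔU = (0.472)(12.47)(608) = 3579 J.
Q = ΔU + W = 3579 + 2386 = 5965 J.

Q ≈ 5960 J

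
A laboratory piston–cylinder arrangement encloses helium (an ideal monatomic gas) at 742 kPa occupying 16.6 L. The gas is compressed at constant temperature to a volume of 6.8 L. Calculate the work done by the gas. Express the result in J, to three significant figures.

Isothermal: W = nRT ln(V₂/V₁) = P₁V₁ ln(V₂/V₁).
P₁V₁ = (742 kPa)(16.6 L) = 12317 J.
W = 12317 × ln(6.8/16.6) = 12317 × -0.8925
W_by_gas = -10993 J.

W ≈ -11000 J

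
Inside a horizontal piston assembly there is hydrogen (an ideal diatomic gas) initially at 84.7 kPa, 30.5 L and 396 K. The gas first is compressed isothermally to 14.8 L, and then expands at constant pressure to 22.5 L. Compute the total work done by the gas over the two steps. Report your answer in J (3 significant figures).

W_total ≈ -524 J

Step 1 (isothermal): W = P₁V₁ ln(V₂/V₁) = (2583) ln(14.8/30.5) = -1868 J.
After step 1: P = 174.6 kPa, V = 14.8 L, T = 396 K.
Step 2 (isobaric): W = PΔV = (174.6 kPa)(22.5 − 14.8 L) = 1344 J.
W_total = -1868 + 1344 = -524 J.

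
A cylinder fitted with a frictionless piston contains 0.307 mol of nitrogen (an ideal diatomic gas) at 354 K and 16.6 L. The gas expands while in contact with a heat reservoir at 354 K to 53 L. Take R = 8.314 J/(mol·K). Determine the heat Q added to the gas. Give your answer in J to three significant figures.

Isothermal ⇒ ΔU = 0, so Q = W = nRT ln(V₂/V₁).
Q = (0.307)(8.314)(354) ln(53/16.6) = 903.5 × 1.161 = 1049 J.

Q ≈ 1050 J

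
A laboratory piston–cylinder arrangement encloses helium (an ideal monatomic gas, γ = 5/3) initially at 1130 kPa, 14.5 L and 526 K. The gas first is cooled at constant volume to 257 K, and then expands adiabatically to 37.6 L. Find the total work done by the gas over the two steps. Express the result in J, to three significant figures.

W_total ≈ 5650 J

Step 1 (isochoric): W = 0 (constant volume).
After step 1: P = 552.1 kPa (V unchanged).
Step 2 (adiabatic): W = (P₁V₁ − P₂V₂)/(γ−1) = (8006 − 4241)/0.667 = 5646 J.
W_total = 0 + 5646 = 5646 J.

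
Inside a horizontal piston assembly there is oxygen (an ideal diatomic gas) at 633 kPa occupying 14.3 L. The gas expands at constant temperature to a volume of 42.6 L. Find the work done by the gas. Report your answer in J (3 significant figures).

Isothermal: W = nRT ln(V₂/V₁) = P₁V₁ ln(V₂/V₁).
P₁V₁ = (633 kPa)(14.3 L) = 9052 J.
W = 9052 × ln(42.6/14.3) = 9052 × 1.092
W_by_gas = 9881 J.

W ≈ 9880 J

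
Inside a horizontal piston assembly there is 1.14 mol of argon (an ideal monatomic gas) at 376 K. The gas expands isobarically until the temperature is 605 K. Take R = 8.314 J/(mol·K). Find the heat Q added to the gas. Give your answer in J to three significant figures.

Q ≈ 5430 J

Isobaric: W = nRΔT = (1.14)(8.314)(229) = 2170 J.
ΔU = nCᵥΔT with Cᵥ = 3R/2: ΔU = (1.14)(12.47)(229) = 3256 J.
Q = ΔU + W = 3256 + 2170 = 5426 J.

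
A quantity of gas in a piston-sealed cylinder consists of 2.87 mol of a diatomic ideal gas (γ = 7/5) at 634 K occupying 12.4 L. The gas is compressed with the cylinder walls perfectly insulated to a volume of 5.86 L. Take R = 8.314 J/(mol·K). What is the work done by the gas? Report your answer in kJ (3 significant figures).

Adiabatic: TV^(γ−1) = const with γ = 7/5.
T₂ = T₁ (V₁/V₂)^(γ−1) = 634 × (12.4/5.86)^0.4 = 634 × 1.35 = 855.7 K.
W_by = nCᵥ(T₁ − T₂) = (2.87)(20.79)(634 − 855.7) = -13222 J.

W ≈ -13.2 kJ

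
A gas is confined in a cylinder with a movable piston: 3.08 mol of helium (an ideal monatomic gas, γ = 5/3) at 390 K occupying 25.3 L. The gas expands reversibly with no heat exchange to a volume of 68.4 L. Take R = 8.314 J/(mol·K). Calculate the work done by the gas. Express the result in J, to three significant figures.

Adiabatic: TV^(γ−1) = const with γ = 5/3.
T₂ = T₁ (V₁/V₂)^(γ−1) = 390 × (25.3/68.4)^0.667 = 390 × 0.5153 = 201 K.
W_by = nCᵥ(T₁ − T₂) = (3.08)(12.47)(390 − 201) = 7261 J.

W ≈ 7260 J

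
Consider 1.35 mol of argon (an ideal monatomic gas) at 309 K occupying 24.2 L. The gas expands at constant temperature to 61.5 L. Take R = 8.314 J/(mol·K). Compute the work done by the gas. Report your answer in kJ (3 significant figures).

Isothermal: W = nRT ln(V₂/V₁).
W = (1.35)(8.314)(309) × ln(61.5/24.2)
  = 3468 × 0.9327
W_by_gas = 3235 J.

W ≈ 3.23 kJ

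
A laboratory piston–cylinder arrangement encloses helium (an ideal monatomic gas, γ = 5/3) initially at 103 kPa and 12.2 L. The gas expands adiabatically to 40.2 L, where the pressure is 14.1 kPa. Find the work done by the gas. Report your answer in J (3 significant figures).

Adiabatic: W = (P₁V₁ − P₂V₂)/(γ − 1) with γ = 5/3.
P₁V₁ = 1257 J, P₂V₂ = 566.8 J.
W = (1257 − 566.8) / 0.6667 = 1035 J.

W ≈ 1030 J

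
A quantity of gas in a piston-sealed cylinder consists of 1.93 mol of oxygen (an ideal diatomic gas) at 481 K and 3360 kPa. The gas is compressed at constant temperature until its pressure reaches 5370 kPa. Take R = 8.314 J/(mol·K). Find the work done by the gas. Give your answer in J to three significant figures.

Isothermal process: W = nRT ln(V₂/V₁) = nRT ln(P₁/P₂).
W = (1.93)(8.314)(481) × ln(3360/5370)
  = 7718 × ln(0.6257) = 7718 × -0.4689
W_by_gas = -3619 J.

W ≈ -3620 J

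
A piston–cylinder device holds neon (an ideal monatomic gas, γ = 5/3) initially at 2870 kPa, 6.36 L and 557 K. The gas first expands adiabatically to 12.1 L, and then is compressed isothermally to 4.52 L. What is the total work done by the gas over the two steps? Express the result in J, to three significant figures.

W_total ≈ -2160 J

Step 1 (adiabatic): W = (P₁V₁ − P₂V₂)/(γ−1) = (18253 − 11888)/0.667 = 9547 J.
After step 1: P = 982.5 kPa, V = 12.1 L, T = 362.8 K.
Step 2 (isothermal): W = P₁V₁ ln(V₂/V₁) = (11888) ln(4.52/12.1) = -11706 J.
W_total = 9547 − 11706 = -2159 J.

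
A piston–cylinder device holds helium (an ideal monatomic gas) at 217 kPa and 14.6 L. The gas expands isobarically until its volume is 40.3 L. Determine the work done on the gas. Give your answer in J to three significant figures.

W ≈ -5580 J

Isobaric: W = P ΔV.
W = (217 kPa)(40.3 − 14.6 L) = (217)(25.7) = 5577 J.
Work on gas = −W_by = -5577 J.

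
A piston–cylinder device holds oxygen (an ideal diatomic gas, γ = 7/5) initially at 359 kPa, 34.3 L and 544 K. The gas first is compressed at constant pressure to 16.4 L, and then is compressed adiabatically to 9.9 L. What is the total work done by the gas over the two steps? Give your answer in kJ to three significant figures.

W_total ≈ -9.72 kJ

Step 1 (isobaric): W = PΔV = (359 kPa)(16.4 − 34.3 L) = -6426 J.
After step 1: P = 359 kPa, V = 16.4 L, T = 260.1 K.
Step 2 (adiabatic): W = (P₁V₁ − P₂V₂)/(γ−1) = (5888 − 7205)/0.4 = -3293 J.
W_total = -6426 − 3293 = -9719 J.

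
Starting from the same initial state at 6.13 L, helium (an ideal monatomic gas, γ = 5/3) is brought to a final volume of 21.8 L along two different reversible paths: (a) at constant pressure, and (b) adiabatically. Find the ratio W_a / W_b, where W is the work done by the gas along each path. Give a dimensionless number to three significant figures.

W_a / W_b ≈ 2.99

Path (a) isobaric: W = P₁(V₂ − V₁) → W_a/(P₁V₁) = 2.556.
Path (b) adiabatic: W = P₁V₁(1 − (V₁/V₂)^(γ−1))/(γ−1) → W_b/(P₁V₁) = 0.8562.
W_a / W_b = 2.556 / 0.8562 = 2.986.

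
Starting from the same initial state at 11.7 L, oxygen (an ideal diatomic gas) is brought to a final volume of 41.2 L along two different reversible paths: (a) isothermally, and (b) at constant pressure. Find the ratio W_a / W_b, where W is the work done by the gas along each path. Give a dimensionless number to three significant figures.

W_a / W_b ≈ 0.499

Path (a) isothermal: W = P₁V₁ ln(V₂/V₁) → W_a/(P₁V₁) = 1.259.
Path (b) isobaric: W = P₁(V₂ − V₁) → W_b/(P₁V₁) = 2.521.
W_a / W_b = 1.259 / 2.521 = 0.4993.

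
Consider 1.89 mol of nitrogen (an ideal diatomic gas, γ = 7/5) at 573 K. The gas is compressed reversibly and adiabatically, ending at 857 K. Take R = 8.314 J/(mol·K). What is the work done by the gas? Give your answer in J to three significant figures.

W ≈ -11200 J

Adiabatic ⇒ Q = 0, so W_by = −ΔU = nCᵥ(T₁ − T₂).
Cᵥ = 5R/2 = 20.79 J/(mol·K).
W = (1.89)(20.79)(573 − 857) = -11157 J.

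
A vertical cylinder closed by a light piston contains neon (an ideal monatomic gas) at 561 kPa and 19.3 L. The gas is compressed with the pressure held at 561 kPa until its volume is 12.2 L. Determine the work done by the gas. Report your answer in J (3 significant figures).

W ≈ -3980 J

Isobaric: W = P ΔV.
W = (561 kPa)(12.2 − 19.3 L) = (561)(-7.1) = -3983 J.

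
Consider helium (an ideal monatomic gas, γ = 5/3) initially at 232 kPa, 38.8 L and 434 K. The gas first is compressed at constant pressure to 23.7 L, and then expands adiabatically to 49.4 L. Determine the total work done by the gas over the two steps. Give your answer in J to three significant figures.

W_total ≈ -310 J

Step 1 (isobaric): W = PΔV = (232 kPa)(23.7 − 38.8 L) = -3503 J.
After step 1: P = 232 kPa, V = 23.7 L, T = 265.1 K.
Step 2 (adiabatic): W = (P₁V₁ − P₂V₂)/(γ−1) = (5498 − 3370)/0.667 = 3193 J.
W_total = -3503 + 3193 = -310.1 J.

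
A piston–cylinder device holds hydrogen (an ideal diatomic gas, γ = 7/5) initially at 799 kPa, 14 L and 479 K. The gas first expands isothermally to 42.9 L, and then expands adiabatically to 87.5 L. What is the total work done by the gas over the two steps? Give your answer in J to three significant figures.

W_total ≈ 19500 J

Step 1 (isothermal): W = P₁V₁ ln(V₂/V₁) = (11186) ln(42.9/14) = 12526 J.
After step 1: P = 260.7 kPa, V = 42.9 L, T = 479 K.
Step 2 (adiabatic): W = (P₁V₁ − P₂V₂)/(γ−1) = (11186 − 8411)/0.4 = 6937 J.
W_total = 12526 + 6937 = 19463 J.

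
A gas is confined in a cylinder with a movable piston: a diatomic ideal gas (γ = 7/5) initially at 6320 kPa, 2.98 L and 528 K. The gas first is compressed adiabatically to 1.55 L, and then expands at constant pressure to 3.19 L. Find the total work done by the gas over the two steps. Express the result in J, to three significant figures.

Step 1 (adiabatic): W = (P₁V₁ − P₂V₂)/(γ−1) = (18834 − 24462)/0.4 = -14070 J.
After step 1: P = 15782 kPa, V = 1.55 L, T = 685.8 K.
Step 2 (isobaric): W = PΔV = (15782 kPa)(3.19 − 1.55 L) = 25882 J.
W_total = -14070 + 25882 = 11812 J.

W_total ≈ 11800 J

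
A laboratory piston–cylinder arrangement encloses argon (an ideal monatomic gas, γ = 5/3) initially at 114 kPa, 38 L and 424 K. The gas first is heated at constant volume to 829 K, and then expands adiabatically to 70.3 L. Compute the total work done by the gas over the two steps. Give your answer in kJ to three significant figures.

Step 1 (isochoric): W = 0 (constant volume).
After step 1: P = 222.9 kPa (V unchanged).
Step 2 (adiabatic): W = (P₁V₁ − P₂V₂)/(γ−1) = (8470 − 5620)/0.667 = 4274 J.
W_total = 0 + 4274 = 4274 J.

W_total ≈ 4.27 kJ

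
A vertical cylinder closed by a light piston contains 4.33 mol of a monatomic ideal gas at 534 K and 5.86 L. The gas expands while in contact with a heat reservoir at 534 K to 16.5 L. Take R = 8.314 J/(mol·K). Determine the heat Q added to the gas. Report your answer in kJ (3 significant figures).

Q ≈ 19.9 kJ

Isothermal ⇒ ΔU = 0, so Q = W = nRT ln(V₂/V₁).
Q = (4.33)(8.314)(534) ln(16.5/5.86) = 19224 × 1.035 = 19901 J.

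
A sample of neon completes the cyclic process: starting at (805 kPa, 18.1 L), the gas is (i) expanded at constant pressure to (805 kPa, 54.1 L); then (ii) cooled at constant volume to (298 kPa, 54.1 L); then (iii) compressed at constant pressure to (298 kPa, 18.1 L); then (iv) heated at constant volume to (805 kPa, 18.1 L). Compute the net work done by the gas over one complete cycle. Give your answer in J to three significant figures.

W_net ≈ 18300 J

Constant-volume legs do no work.
W(i) = (805)(54.1 − 18.1) = 28980 J; W(iii) = (298)(18.1 − 54.1) = -10728 J.
W_net = 28980 − 10728 = 18252 J (the clockwise enclosed area).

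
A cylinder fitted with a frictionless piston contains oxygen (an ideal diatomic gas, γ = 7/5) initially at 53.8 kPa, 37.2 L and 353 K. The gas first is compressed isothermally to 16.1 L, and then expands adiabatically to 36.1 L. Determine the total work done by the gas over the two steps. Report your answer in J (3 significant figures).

W_total ≈ -295 J

Step 1 (isothermal): W = P₁V₁ ln(V₂/V₁) = (2001) ln(16.1/37.2) = -1676 J.
After step 1: P = 124.3 kPa, V = 16.1 L, T = 353 K.
Step 2 (adiabatic): W = (P₁V₁ − P₂V₂)/(γ−1) = (2001 − 1449)/0.4 = 1381 J.
W_total = -1676 + 1381 = -295.1 J.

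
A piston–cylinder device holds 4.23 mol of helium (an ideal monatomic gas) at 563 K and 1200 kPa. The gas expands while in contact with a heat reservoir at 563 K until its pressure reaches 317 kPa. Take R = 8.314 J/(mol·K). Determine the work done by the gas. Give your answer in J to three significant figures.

Isothermal process: W = nRT ln(V₂/V₁) = nRT ln(P₁/P₂).
W = (4.23)(8.314)(563) × ln(1200/317)
  = 19800 × ln(3.785) = 19800 × 1.331
W_by_gas = 26357 J.

W ≈ 26400 J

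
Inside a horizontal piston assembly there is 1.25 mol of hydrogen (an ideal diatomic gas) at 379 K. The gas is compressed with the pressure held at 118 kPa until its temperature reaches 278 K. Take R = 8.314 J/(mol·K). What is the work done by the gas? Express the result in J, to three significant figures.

W ≈ -1050 J

Isobaric: W = P ΔV = nR ΔT.
W = (1.25)(8.314)(278 − 379) = -1050 J.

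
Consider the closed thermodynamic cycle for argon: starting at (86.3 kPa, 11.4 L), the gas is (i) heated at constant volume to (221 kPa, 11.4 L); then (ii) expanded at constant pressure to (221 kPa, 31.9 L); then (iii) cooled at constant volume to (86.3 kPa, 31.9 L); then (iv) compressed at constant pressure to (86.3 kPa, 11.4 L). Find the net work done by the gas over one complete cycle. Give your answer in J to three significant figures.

W_net ≈ 2760 J

Constant-volume legs do no work.
W(ii) = (221)(31.9 − 11.4) = 4530 J; W(iv) = (86.3)(11.4 − 31.9) = -1769 J.
W_net = 4530 − 1769 = 2761 J (the clockwise enclosed area).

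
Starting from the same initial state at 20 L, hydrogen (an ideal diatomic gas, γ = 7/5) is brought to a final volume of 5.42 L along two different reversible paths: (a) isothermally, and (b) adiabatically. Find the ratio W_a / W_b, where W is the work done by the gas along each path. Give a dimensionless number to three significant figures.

W_a / W_b ≈ 0.761

Path (a) isothermal: W = P₁V₁ ln(V₂/V₁) → W_a/(P₁V₁) = -1.306.
Path (b) adiabatic: W = P₁V₁(1 − (V₁/V₂)^(γ−1))/(γ−1) → W_b/(P₁V₁) = -1.715.
W_a / W_b = -1.306 / -1.715 = 0.7615.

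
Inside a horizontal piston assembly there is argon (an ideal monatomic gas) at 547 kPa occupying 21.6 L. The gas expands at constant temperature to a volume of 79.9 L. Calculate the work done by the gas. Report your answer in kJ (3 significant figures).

Isothermal: W = nRT ln(V₂/V₁) = P₁V₁ ln(V₂/V₁).
P₁V₁ = (547 kPa)(21.6 L) = 11815 J.
W = 11815 × ln(79.9/21.6) = 11815 × 1.308
W_by_gas = 15455 J.

W ≈ 15.5 kJ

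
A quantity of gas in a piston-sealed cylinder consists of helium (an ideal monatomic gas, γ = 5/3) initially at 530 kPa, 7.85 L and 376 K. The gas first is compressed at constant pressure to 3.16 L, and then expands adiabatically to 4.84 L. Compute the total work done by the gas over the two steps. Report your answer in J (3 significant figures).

W_total ≈ -1860 J

Step 1 (isobaric): W = PΔV = (530 kPa)(3.16 − 7.85 L) = -2486 J.
After step 1: P = 530 kPa, V = 3.16 L, T = 151.4 K.
Step 2 (adiabatic): W = (P₁V₁ − P₂V₂)/(γ−1) = (1675 − 1260)/0.667 = 621.5 J.
W_total = -2486 + 621.5 = -1864 J.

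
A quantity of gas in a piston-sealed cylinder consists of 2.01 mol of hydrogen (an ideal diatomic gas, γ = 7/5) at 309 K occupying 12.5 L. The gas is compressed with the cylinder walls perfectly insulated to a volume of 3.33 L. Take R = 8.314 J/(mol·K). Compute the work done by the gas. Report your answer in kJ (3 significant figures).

W ≈ -9.00 kJ

Adiabatic: TV^(γ−1) = const with γ = 7/5.
T₂ = T₁ (V₁/V₂)^(γ−1) = 309 × (12.5/3.33)^0.4 = 309 × 1.697 = 524.5 K.
W_by = nCᵥ(T₁ − T₂) = (2.01)(20.79)(309 − 524.5) = -9003 J.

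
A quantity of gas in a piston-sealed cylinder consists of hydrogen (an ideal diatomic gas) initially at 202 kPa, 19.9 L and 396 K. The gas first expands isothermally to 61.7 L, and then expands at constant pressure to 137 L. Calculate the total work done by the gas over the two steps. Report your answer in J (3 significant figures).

Step 1 (isothermal): W = P₁V₁ ln(V₂/V₁) = (4020) ln(61.7/19.9) = 4549 J.
After step 1: P = 65.15 kPa, V = 61.7 L, T = 396 K.
Step 2 (isobaric): W = PΔV = (65.15 kPa)(137 − 61.7 L) = 4906 J.
W_total = 4549 + 4906 = 9455 J.

W_total ≈ 9450 J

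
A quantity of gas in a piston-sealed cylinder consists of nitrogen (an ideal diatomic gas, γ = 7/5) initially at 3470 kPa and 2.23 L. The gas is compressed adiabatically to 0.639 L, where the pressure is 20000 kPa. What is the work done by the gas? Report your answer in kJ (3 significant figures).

Adiabatic: W = (P₁V₁ − P₂V₂)/(γ − 1) with γ = 7/5.
P₁V₁ = 7738 J, P₂V₂ = 12780 J.
W = (7738 − 12780) / 0.4 = -12605 J.

W ≈ -12.6 kJ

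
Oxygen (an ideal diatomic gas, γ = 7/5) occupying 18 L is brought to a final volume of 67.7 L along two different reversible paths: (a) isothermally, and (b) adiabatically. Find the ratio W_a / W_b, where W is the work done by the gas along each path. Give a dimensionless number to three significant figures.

W_a / W_b ≈ 1.29

Path (a) isothermal: W = P₁V₁ ln(V₂/V₁) → W_a/(P₁V₁) = 1.325.
Path (b) adiabatic: W = P₁V₁(1 − (V₁/V₂)^(γ−1))/(γ−1) → W_b/(P₁V₁) = 1.028.
W_a / W_b = 1.325 / 1.028 = 1.288.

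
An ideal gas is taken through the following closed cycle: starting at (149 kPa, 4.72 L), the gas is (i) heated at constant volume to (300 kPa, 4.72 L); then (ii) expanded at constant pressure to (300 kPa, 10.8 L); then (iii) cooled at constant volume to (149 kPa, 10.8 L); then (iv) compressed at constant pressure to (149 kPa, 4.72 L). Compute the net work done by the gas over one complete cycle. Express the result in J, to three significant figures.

Constant-volume legs do no work.
W(ii) = (300)(10.8 − 4.72) = 1824 J; W(iv) = (149)(4.72 − 10.8) = -905.9 J.
W_net = 1824 − 905.9 = 918.1 J (the clockwise enclosed area).

W_net ≈ 918 J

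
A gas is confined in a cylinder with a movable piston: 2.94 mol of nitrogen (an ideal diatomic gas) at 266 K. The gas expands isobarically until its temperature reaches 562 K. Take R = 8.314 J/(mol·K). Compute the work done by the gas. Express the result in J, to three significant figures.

W ≈ 7240 J

Isobaric: W = P ΔV = nR ΔT.
W = (2.94)(8.314)(562 − 266) = 7235 J.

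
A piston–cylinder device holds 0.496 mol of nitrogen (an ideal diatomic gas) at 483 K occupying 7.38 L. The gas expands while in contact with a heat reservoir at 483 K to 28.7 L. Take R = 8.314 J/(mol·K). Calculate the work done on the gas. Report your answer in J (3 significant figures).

Isothermal: W = nRT ln(V₂/V₁).
W = (0.496)(8.314)(483) × ln(28.7/7.38)
  = 1992 × 1.358
W_by_gas = 2705 J; work on gas = −W_by = -2705 J.

W ≈ -2710 J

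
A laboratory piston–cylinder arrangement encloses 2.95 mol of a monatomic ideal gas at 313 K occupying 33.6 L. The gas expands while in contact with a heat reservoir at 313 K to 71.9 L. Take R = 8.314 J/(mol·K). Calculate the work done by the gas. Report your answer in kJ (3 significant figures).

Isothermal: W = nRT ln(V₂/V₁).
W = (2.95)(8.314)(313) × ln(71.9/33.6)
  = 7677 × 0.7608
W_by_gas = 5840 J.

W ≈ 5.84 kJ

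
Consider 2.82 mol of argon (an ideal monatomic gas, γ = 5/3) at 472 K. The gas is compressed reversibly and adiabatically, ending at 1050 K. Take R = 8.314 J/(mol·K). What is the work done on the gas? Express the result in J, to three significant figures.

W ≈ 20300 J

Adiabatic ⇒ Q = 0, so W_by = −ΔU = nCᵥ(T₁ − T₂).
Cᵥ = 3R/2 = 12.47 J/(mol·K).
W = (2.82)(12.47)(472 − 1050) = -20327 J.
Work on gas = −W_by = 20327 J.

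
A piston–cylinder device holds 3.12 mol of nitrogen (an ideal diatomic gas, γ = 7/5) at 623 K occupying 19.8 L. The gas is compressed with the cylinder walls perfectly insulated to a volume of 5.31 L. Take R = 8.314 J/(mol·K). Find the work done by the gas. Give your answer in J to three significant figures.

W ≈ -28000 J

Adiabatic: TV^(γ−1) = const with γ = 7/5.
T₂ = T₁ (V₁/V₂)^(γ−1) = 623 × (19.8/5.31)^0.4 = 623 × 1.693 = 1055 K.
W_by = nCᵥ(T₁ − T₂) = (3.12)(20.79)(623 − 1055) = -27993 J.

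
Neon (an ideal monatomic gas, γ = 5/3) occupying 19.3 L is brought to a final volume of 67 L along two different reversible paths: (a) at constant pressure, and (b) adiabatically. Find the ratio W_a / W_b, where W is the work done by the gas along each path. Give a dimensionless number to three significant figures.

W_a / W_b ≈ 2.92

Path (a) isobaric: W = P₁(V₂ − V₁) → W_a/(P₁V₁) = 2.472.
Path (b) adiabatic: W = P₁V₁(1 − (V₁/V₂)^(γ−1))/(γ−1) → W_b/(P₁V₁) = 0.8457.
W_a / W_b = 2.472 / 0.8457 = 2.922.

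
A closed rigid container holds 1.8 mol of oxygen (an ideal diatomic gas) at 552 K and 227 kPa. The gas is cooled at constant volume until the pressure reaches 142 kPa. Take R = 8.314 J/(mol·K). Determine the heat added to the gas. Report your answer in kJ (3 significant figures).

Constant volume ⇒ W = 0, so Q = ΔU = nCᵥΔT with Cᵥ = 5R/2 = 20.79 J/(mol·K).
At constant V, T₂/T₁ = P₂/P₁ ⇒ ΔT = T₁(P₂/P₁ − 1) = 552·(142/227 − 1) = -206.7 K.
ΔU = (1.8)(20.79)(-206.7) = -7733 J.

Q ≈ -7.73 kJ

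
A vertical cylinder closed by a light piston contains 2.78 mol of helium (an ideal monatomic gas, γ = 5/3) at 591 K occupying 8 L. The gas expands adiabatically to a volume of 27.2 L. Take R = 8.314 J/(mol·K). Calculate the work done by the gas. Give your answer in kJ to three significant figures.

W ≈ 11.4 kJ

Adiabatic: TV^(γ−1) = const with γ = 5/3.
T₂ = T₁ (V₁/V₂)^(γ−1) = 591 × (8/27.2)^0.667 = 591 × 0.4423 = 261.4 K.
W_by = nCᵥ(T₁ − T₂) = (2.78)(12.47)(591 − 261.4) = 11428 J.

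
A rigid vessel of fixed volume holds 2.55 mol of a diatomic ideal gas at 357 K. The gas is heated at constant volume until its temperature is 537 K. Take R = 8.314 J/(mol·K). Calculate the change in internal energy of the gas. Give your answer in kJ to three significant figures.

Constant volume ⇒ W = 0, so Q = ΔU = nCᵥΔT with Cᵥ = 5R/2 = 20.79 J/(mol·K).
ΔU = (2.55)(20.79)(537 − 357) = 9540 J.

ΔU ≈ 9.54 kJ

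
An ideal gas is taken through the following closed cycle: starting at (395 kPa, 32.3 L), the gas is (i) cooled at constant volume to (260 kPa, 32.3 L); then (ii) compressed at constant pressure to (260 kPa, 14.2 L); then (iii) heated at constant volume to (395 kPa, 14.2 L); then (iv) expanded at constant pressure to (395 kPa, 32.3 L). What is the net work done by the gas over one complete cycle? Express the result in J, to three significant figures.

Constant-volume legs do no work.
W(ii) = (260)(14.2 − 32.3) = -4706 J; W(iv) = (395)(32.3 − 14.2) = 7149 J.
W_net = -4706 + 7149 = 2444 J (the clockwise enclosed area).

W_net ≈ 2440 J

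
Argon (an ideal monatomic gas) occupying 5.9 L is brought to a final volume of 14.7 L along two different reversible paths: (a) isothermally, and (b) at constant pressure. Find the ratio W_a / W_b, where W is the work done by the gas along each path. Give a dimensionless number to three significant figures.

Path (a) isothermal: W = P₁V₁ ln(V₂/V₁) → W_a/(P₁V₁) = 0.9129.
Path (b) isobaric: W = P₁(V₂ − V₁) → W_b/(P₁V₁) = 1.492.
W_a / W_b = 0.9129 / 1.492 = 0.6121.

W_a / W_b ≈ 0.612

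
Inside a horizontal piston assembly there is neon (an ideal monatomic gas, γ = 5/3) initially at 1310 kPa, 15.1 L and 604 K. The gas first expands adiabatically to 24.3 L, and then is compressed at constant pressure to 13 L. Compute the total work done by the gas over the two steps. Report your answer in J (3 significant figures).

Step 1 (adiabatic): W = (P₁V₁ − P₂V₂)/(γ−1) = (19781 − 14404)/0.667 = 8065 J.
After step 1: P = 592.8 kPa, V = 24.3 L, T = 439.8 K.
Step 2 (isobaric): W = PΔV = (592.8 kPa)(13 − 24.3 L) = -6698 J.
W_total = 8065 − 6698 = 1367 J.

W_total ≈ 1370 J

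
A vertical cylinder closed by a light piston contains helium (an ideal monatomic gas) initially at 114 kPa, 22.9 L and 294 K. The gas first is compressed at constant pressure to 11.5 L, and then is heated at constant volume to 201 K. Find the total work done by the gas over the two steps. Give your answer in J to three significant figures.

W_total ≈ -1300 J

Step 1 (isobaric): W = PΔV = (114 kPa)(11.5 − 22.9 L) = -1300 J.
Step 2 (isochoric): W = 0 (constant volume).
W_total = -1300 + 0 = -1300 J.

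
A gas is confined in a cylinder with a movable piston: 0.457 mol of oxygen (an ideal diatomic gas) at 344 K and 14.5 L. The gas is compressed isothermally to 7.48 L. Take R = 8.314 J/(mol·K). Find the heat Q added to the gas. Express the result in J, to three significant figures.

Isothermal ⇒ ΔU = 0, so Q = W = nRT ln(V₂/V₁).
Q = (0.457)(8.314)(344) ln(7.48/14.5) = 1307 × -0.6619 = -865.1 J.

Q ≈ -865 J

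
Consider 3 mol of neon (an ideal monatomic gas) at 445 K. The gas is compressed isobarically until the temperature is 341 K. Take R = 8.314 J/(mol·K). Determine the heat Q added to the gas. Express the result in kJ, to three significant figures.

Q ≈ -6.48 kJ

Isobaric: W = nRΔT = (3)(8.314)(-104) = -2594 J.
ΔU = nCᵥΔT with Cᵥ = 3R/2: ΔU = (3)(12.47)(-104) = -3891 J.
Q = ΔU + W = -3891 − 2594 = -6485 J.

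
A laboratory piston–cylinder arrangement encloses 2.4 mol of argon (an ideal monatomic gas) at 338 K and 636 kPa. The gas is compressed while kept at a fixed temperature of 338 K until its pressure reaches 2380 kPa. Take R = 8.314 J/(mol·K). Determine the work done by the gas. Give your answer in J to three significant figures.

Isothermal process: W = nRT ln(V₂/V₁) = nRT ln(P₁/P₂).
W = (2.4)(8.314)(338) × ln(636/2380)
  = 6744 × ln(0.2672) = 6744 × -1.32
W_by_gas = -8900 J.

W ≈ -8900 J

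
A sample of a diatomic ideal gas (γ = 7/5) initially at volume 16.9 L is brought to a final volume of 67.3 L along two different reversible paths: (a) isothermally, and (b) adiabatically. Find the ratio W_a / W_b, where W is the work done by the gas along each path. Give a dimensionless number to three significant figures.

W_a / W_b ≈ 1.30

Path (a) isothermal: W = P₁V₁ ln(V₂/V₁) → W_a/(P₁V₁) = 1.382.
Path (b) adiabatic: W = P₁V₁(1 − (V₁/V₂)^(γ−1))/(γ−1) → W_b/(P₁V₁) = 1.062.
W_a / W_b = 1.382 / 1.062 = 1.302.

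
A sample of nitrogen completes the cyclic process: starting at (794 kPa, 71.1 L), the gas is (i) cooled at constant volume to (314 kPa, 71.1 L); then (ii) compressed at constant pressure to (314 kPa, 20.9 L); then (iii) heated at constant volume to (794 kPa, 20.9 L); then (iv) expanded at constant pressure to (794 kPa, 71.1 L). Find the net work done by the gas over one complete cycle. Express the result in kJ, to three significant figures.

Constant-volume legs do no work.
W(ii) = (314)(20.9 − 71.1) = -15763 J; W(iv) = (794)(71.1 − 20.9) = 39859 J.
W_net = -15763 + 39859 = 24096 J (the clockwise enclosed area).

W_net ≈ 24.1 kJ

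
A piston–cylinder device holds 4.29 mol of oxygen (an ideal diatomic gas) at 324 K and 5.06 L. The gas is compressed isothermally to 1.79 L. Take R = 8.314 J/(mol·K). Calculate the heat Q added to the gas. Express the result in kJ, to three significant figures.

Isothermal ⇒ ΔU = 0, so Q = W = nRT ln(V₂/V₁).
Q = (4.29)(8.314)(324) ln(1.79/5.06) = 11556 × -1.039 = -12009 J.

Q ≈ -12.0 kJ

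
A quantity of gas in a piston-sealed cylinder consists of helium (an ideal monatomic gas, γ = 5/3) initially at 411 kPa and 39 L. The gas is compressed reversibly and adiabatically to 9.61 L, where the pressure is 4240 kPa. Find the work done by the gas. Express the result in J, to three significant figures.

Adiabatic: W = (P₁V₁ − P₂V₂)/(γ − 1) with γ = 5/3.
P₁V₁ = 16029 J, P₂V₂ = 40746 J.
W = (16029 − 40746) / 0.6667 = -37076 J.

W ≈ -37100 J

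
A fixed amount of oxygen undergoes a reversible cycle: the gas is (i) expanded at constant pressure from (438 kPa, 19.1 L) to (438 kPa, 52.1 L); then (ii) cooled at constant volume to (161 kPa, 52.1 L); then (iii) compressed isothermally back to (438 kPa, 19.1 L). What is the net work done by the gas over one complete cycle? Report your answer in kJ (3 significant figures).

Leg (i): W = PΔV = (438)(52.1 − 19.1) = 14454 J.
Leg (ii): W = 0.
Leg (iii): W = PᵢVᵢ ln(V_f/Vᵢ) = (8388) ln(19.1/52.1) = -8417 J.
W_net = 14454 − 8417 = 6037 J.

W_net ≈ 6.04 kJ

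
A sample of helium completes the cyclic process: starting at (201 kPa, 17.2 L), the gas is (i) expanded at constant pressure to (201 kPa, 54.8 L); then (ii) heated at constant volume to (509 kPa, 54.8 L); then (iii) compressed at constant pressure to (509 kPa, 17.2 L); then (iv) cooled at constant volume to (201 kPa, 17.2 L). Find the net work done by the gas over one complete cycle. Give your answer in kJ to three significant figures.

W_net ≈ -11.6 kJ

Constant-volume legs do no work.
W(i) = (201)(54.8 − 17.2) = 7558 J; W(iii) = (509)(17.2 − 54.8) = -19138 J.
W_net = 7558 − 19138 = -11581 J (the counter-clockwise enclosed area).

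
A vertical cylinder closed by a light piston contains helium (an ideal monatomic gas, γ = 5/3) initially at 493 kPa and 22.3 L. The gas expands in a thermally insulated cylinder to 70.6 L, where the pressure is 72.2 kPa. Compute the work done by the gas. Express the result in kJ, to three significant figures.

W ≈ 8.84 kJ

Adiabatic: W = (P₁V₁ − P₂V₂)/(γ − 1) with γ = 5/3.
P₁V₁ = 10994 J, P₂V₂ = 5097 J.
W = (10994 − 5097) / 0.6667 = 8845 J.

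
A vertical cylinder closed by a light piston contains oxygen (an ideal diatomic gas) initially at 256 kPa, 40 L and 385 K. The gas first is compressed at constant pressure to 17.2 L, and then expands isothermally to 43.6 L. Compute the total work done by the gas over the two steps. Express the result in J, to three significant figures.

Step 1 (isobaric): W = PΔV = (256 kPa)(17.2 − 40 L) = -5837 J.
After step 1: P = 256 kPa, V = 17.2 L, T = 165.6 K.
Step 2 (isothermal): W = P₁V₁ ln(V₂/V₁) = (4403) ln(43.6/17.2) = 4096 J.
W_total = -5837 + 4096 = -1741 J.

W_total ≈ -1740 J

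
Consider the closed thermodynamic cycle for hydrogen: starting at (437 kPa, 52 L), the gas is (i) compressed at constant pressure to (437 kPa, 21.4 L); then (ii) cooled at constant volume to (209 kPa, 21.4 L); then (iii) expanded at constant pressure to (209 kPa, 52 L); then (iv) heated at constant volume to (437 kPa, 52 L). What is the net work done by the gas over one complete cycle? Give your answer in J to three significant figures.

Constant-volume legs do no work.
W(i) = (437)(21.4 − 52) = -13372 J; W(iii) = (209)(52 − 21.4) = 6395 J.
W_net = -13372 + 6395 = -6977 J (the counter-clockwise enclosed area).

W_net ≈ -6980 J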